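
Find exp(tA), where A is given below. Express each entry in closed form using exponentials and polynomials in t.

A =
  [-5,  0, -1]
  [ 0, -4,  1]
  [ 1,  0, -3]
e^{tA} =
  [-t*exp(-4*t) + exp(-4*t), 0, -t*exp(-4*t)]
  [t^2*exp(-4*t)/2, exp(-4*t), t^2*exp(-4*t)/2 + t*exp(-4*t)]
  [t*exp(-4*t), 0, t*exp(-4*t) + exp(-4*t)]

Strategy: write A = P · J · P⁻¹ where J is a Jordan canonical form, so e^{tA} = P · e^{tJ} · P⁻¹, and e^{tJ} can be computed block-by-block.

A has Jordan form
J =
  [-4,  1,  0]
  [ 0, -4,  1]
  [ 0,  0, -4]
(up to reordering of blocks).

Per-block formulas:
  For a 3×3 Jordan block J_3(-4): exp(t · J_3(-4)) = e^(-4t)·(I + t·N + (t^2/2)·N^2), where N is the 3×3 nilpotent shift.

After assembling e^{tJ} and conjugating by P, we get:

e^{tA} =
  [-t*exp(-4*t) + exp(-4*t), 0, -t*exp(-4*t)]
  [t^2*exp(-4*t)/2, exp(-4*t), t^2*exp(-4*t)/2 + t*exp(-4*t)]
  [t*exp(-4*t), 0, t*exp(-4*t) + exp(-4*t)]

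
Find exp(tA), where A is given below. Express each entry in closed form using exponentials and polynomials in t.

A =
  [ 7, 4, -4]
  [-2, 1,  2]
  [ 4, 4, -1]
e^{tA} =
  [3*exp(3*t) - 2*exp(t), 2*exp(3*t) - 2*exp(t), -2*exp(3*t) + 2*exp(t)]
  [-exp(3*t) + exp(t), exp(t), exp(3*t) - exp(t)]
  [2*exp(3*t) - 2*exp(t), 2*exp(3*t) - 2*exp(t), -exp(3*t) + 2*exp(t)]

Strategy: write A = P · J · P⁻¹ where J is a Jordan canonical form, so e^{tA} = P · e^{tJ} · P⁻¹, and e^{tJ} can be computed block-by-block.

A has Jordan form
J =
  [1, 0, 0]
  [0, 3, 0]
  [0, 0, 3]
(up to reordering of blocks).

Per-block formulas:
  For a 1×1 block at λ = 3: exp(t · [3]) = [e^(3t)].
  For a 1×1 block at λ = 1: exp(t · [1]) = [e^(1t)].

After assembling e^{tJ} and conjugating by P, we get:

e^{tA} =
  [3*exp(3*t) - 2*exp(t), 2*exp(3*t) - 2*exp(t), -2*exp(3*t) + 2*exp(t)]
  [-exp(3*t) + exp(t), exp(t), exp(3*t) - exp(t)]
  [2*exp(3*t) - 2*exp(t), 2*exp(3*t) - 2*exp(t), -exp(3*t) + 2*exp(t)]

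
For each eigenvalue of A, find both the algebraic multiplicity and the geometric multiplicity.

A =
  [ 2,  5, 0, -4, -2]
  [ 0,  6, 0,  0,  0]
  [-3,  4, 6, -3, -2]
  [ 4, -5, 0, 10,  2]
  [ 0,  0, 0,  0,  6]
λ = 6: alg = 5, geom = 3

Step 1 — factor the characteristic polynomial to read off the algebraic multiplicities:
  χ_A(x) = (x - 6)^5

Step 2 — compute geometric multiplicities via the rank-nullity identity g(λ) = n − rank(A − λI):
  rank(A − (6)·I) = 2, so dim ker(A − (6)·I) = n − 2 = 3

Summary:
  λ = 6: algebraic multiplicity = 5, geometric multiplicity = 3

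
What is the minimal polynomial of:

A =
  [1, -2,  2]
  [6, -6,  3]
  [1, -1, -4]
x^3 + 9*x^2 + 27*x + 27

The characteristic polynomial is χ_A(x) = (x + 3)^3, so the eigenvalues are known. The minimal polynomial is
  m_A(x) = Π_λ (x − λ)^{k_λ}
where k_λ is the size of the *largest* Jordan block for λ (equivalently, the smallest k with (A − λI)^k v = 0 for every generalised eigenvector v of λ).

  λ = -3: largest Jordan block has size 3, contributing (x + 3)^3

So m_A(x) = (x + 3)^3 = x^3 + 9*x^2 + 27*x + 27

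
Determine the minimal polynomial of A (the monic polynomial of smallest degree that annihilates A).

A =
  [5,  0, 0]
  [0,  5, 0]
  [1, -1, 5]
x^2 - 10*x + 25

The characteristic polynomial is χ_A(x) = (x - 5)^3, so the eigenvalues are known. The minimal polynomial is
  m_A(x) = Π_λ (x − λ)^{k_λ}
where k_λ is the size of the *largest* Jordan block for λ (equivalently, the smallest k with (A − λI)^k v = 0 for every generalised eigenvector v of λ).

  λ = 5: largest Jordan block has size 2, contributing (x − 5)^2

So m_A(x) = (x - 5)^2 = x^2 - 10*x + 25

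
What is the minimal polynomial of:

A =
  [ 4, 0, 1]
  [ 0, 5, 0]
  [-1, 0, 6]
x^2 - 10*x + 25

The characteristic polynomial is χ_A(x) = (x - 5)^3, so the eigenvalues are known. The minimal polynomial is
  m_A(x) = Π_λ (x − λ)^{k_λ}
where k_λ is the size of the *largest* Jordan block for λ (equivalently, the smallest k with (A − λI)^k v = 0 for every generalised eigenvector v of λ).

  λ = 5: largest Jordan block has size 2, contributing (x − 5)^2

So m_A(x) = (x - 5)^2 = x^2 - 10*x + 25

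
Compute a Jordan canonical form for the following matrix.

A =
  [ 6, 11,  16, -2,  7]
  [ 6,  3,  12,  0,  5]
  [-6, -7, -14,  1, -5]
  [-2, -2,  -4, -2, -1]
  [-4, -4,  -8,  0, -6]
J_1(-4) ⊕ J_1(-3) ⊕ J_3(-2)

The characteristic polynomial is
  det(x·I − A) = x^5 + 13*x^4 + 66*x^3 + 164*x^2 + 200*x + 96 = (x + 2)^3*(x + 3)*(x + 4)

Eigenvalues and multiplicities (the geometric multiplicity of λ is n − rank(A − λI), which equals the number of Jordan blocks for λ):
  λ = -4: algebraic multiplicity = 1, geometric multiplicity = 1
  λ = -3: algebraic multiplicity = 1, geometric multiplicity = 1
  λ = -2: algebraic multiplicity = 3, geometric multiplicity = 1

Determining the block sizes for each eigenvalue:
  λ = -4: one block (gm = 1), so the single block has size am = 1 → block sizes [1]
  λ = -3: one block (gm = 1), so the single block has size am = 1 → block sizes [1]
  λ = -2: one block (gm = 1), so the single block has size am = 3 → block sizes [3]

Assembling the blocks gives a Jordan form
J =
  [-4,  0,  0,  0,  0]
  [ 0, -3,  0,  0,  0]
  [ 0,  0, -2,  1,  0]
  [ 0,  0,  0, -2,  1]
  [ 0,  0,  0,  0, -2]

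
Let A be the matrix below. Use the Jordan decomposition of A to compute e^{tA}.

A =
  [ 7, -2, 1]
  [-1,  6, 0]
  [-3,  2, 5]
e^{tA} =
  [t*exp(6*t) + exp(6*t), -2*t*exp(6*t), t*exp(6*t)]
  [-t^2*exp(6*t)/2 - t*exp(6*t), t^2*exp(6*t) + exp(6*t), -t^2*exp(6*t)/2]
  [-t^2*exp(6*t) - 3*t*exp(6*t), 2*t^2*exp(6*t) + 2*t*exp(6*t), -t^2*exp(6*t) - t*exp(6*t) + exp(6*t)]

Strategy: write A = P · J · P⁻¹ where J is a Jordan canonical form, so e^{tA} = P · e^{tJ} · P⁻¹, and e^{tJ} can be computed block-by-block.

A has Jordan form
J =
  [6, 1, 0]
  [0, 6, 1]
  [0, 0, 6]
(up to reordering of blocks).

Per-block formulas:
  For a 3×3 Jordan block J_3(6): exp(t · J_3(6)) = e^(6t)·(I + t·N + (t^2/2)·N^2), where N is the 3×3 nilpotent shift.

After assembling e^{tJ} and conjugating by P, we get:

e^{tA} =
  [t*exp(6*t) + exp(6*t), -2*t*exp(6*t), t*exp(6*t)]
  [-t^2*exp(6*t)/2 - t*exp(6*t), t^2*exp(6*t) + exp(6*t), -t^2*exp(6*t)/2]
  [-t^2*exp(6*t) - 3*t*exp(6*t), 2*t^2*exp(6*t) + 2*t*exp(6*t), -t^2*exp(6*t) - t*exp(6*t) + exp(6*t)]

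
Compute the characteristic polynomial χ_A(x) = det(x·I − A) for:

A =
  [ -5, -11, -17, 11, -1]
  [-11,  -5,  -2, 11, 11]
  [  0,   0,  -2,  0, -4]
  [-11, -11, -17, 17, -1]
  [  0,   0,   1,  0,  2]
x^5 - 7*x^4 - 24*x^3 + 180*x^2

Expanding det(x·I − A) (e.g. by cofactor expansion or by noting that A is similar to its Jordan form J, which has the same characteristic polynomial as A) gives
  χ_A(x) = x^5 - 7*x^4 - 24*x^3 + 180*x^2
which factors as x^2*(x - 6)^2*(x + 5). The eigenvalues (with algebraic multiplicities) are λ = -5 with multiplicity 1, λ = 0 with multiplicity 2, λ = 6 with multiplicity 2.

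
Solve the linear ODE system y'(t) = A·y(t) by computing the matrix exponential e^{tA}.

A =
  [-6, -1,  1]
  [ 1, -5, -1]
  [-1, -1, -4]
e^{tA} =
  [-t^2*exp(-5*t)/2 - t*exp(-5*t) + exp(-5*t), -t*exp(-5*t), t^2*exp(-5*t)/2 + t*exp(-5*t)]
  [t*exp(-5*t), exp(-5*t), -t*exp(-5*t)]
  [-t^2*exp(-5*t)/2 - t*exp(-5*t), -t*exp(-5*t), t^2*exp(-5*t)/2 + t*exp(-5*t) + exp(-5*t)]

Strategy: write A = P · J · P⁻¹ where J is a Jordan canonical form, so e^{tA} = P · e^{tJ} · P⁻¹, and e^{tJ} can be computed block-by-block.

A has Jordan form
J =
  [-5,  1,  0]
  [ 0, -5,  1]
  [ 0,  0, -5]
(up to reordering of blocks).

Per-block formulas:
  For a 3×3 Jordan block J_3(-5): exp(t · J_3(-5)) = e^(-5t)·(I + t·N + (t^2/2)·N^2), where N is the 3×3 nilpotent shift.

After assembling e^{tJ} and conjugating by P, we get:

e^{tA} =
  [-t^2*exp(-5*t)/2 - t*exp(-5*t) + exp(-5*t), -t*exp(-5*t), t^2*exp(-5*t)/2 + t*exp(-5*t)]
  [t*exp(-5*t), exp(-5*t), -t*exp(-5*t)]
  [-t^2*exp(-5*t)/2 - t*exp(-5*t), -t*exp(-5*t), t^2*exp(-5*t)/2 + t*exp(-5*t) + exp(-5*t)]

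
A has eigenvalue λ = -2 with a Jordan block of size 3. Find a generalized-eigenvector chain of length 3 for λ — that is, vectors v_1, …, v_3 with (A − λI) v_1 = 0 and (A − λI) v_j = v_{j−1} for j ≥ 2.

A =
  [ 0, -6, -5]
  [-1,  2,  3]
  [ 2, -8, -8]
A Jordan chain for λ = -2 of length 3:
v_1 = (4, -2, 4)ᵀ
v_2 = (-6, 4, -8)ᵀ
v_3 = (0, 1, 0)ᵀ

Let N = A − (-2)·I. We want v_3 with N^3 v_3 = 0 but N^2 v_3 ≠ 0; then v_{j-1} := N · v_j for j = 3, …, 2.

Pick v_3 = (0, 1, 0)ᵀ.
Then v_2 = N · v_3 = (-6, 4, -8)ᵀ.
Then v_1 = N · v_2 = (4, -2, 4)ᵀ.

Sanity check: (A − (-2)·I) v_1 = (0, 0, 0)ᵀ = 0. ✓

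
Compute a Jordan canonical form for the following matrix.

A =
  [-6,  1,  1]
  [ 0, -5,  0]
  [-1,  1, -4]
J_2(-5) ⊕ J_1(-5)

The characteristic polynomial is
  det(x·I − A) = x^3 + 15*x^2 + 75*x + 125 = (x + 5)^3

Eigenvalues and multiplicities (the geometric multiplicity of λ is n − rank(A − λI), which equals the number of Jordan blocks for λ):
  λ = -5: algebraic multiplicity = 3, geometric multiplicity = 2

Determining the block sizes for each eigenvalue:
  λ = -5: 2 blocks summing to 3 forces exactly one block of size 2 and the rest size 1 → block sizes [2, 1]

Assembling the blocks gives a Jordan form
J =
  [-5,  1,  0]
  [ 0, -5,  0]
  [ 0,  0, -5]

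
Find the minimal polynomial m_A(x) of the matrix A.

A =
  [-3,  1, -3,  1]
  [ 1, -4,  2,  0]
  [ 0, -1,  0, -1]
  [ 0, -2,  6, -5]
x^3 + 9*x^2 + 27*x + 27

The characteristic polynomial is χ_A(x) = (x + 3)^4, so the eigenvalues are known. The minimal polynomial is
  m_A(x) = Π_λ (x − λ)^{k_λ}
where k_λ is the size of the *largest* Jordan block for λ (equivalently, the smallest k with (A − λI)^k v = 0 for every generalised eigenvector v of λ).

  λ = -3: largest Jordan block has size 3, contributing (x + 3)^3

So m_A(x) = (x + 3)^3 = x^3 + 9*x^2 + 27*x + 27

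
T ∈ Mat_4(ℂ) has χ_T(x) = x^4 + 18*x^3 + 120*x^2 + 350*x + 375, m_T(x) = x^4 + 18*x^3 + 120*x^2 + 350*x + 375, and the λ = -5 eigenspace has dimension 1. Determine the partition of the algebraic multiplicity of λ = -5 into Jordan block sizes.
Block sizes for λ = -5: [3]

Step 1 — from the characteristic polynomial, algebraic multiplicity of λ = -5 is 3. From dim ker(T − (-5)·I) = 1, there are exactly 1 Jordan blocks for λ = -5.
Step 2 — from the minimal polynomial, the factor (x + 5)^3 tells us the largest block for λ = -5 has size 3.
Step 3 — with total size 3, 1 blocks, and largest block 3, the block sizes (in nonincreasing order) are [3].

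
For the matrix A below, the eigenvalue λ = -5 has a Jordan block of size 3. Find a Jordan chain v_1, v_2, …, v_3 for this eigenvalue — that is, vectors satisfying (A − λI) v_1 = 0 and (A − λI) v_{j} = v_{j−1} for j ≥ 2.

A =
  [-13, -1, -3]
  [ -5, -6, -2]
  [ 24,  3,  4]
A Jordan chain for λ = -5 of length 3:
v_1 = (-3, -3, 9)ᵀ
v_2 = (-8, -5, 24)ᵀ
v_3 = (1, 0, 0)ᵀ

Let N = A − (-5)·I. We want v_3 with N^3 v_3 = 0 but N^2 v_3 ≠ 0; then v_{j-1} := N · v_j for j = 3, …, 2.

Pick v_3 = (1, 0, 0)ᵀ.
Then v_2 = N · v_3 = (-8, -5, 24)ᵀ.
Then v_1 = N · v_2 = (-3, -3, 9)ᵀ.

Sanity check: (A − (-5)·I) v_1 = (0, 0, 0)ᵀ = 0. ✓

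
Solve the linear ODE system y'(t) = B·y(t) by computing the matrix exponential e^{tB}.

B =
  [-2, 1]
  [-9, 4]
e^{tB} =
  [-3*t*exp(t) + exp(t), t*exp(t)]
  [-9*t*exp(t), 3*t*exp(t) + exp(t)]

Strategy: write B = P · J · P⁻¹ where J is a Jordan canonical form, so e^{tB} = P · e^{tJ} · P⁻¹, and e^{tJ} can be computed block-by-block.

B has Jordan form
J =
  [1, 1]
  [0, 1]
(up to reordering of blocks).

Per-block formulas:
  For a 2×2 Jordan block J_2(1): exp(t · J_2(1)) = e^(1t)·(I + t·N), where N is the 2×2 nilpotent shift.

After assembling e^{tJ} and conjugating by P, we get:

e^{tB} =
  [-3*t*exp(t) + exp(t), t*exp(t)]
  [-9*t*exp(t), 3*t*exp(t) + exp(t)]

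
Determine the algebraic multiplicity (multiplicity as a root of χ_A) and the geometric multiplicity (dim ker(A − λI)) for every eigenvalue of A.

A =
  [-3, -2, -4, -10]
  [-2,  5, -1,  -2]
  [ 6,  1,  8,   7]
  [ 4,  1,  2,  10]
λ = 5: alg = 4, geom = 2

Step 1 — factor the characteristic polynomial to read off the algebraic multiplicities:
  χ_A(x) = (x - 5)^4

Step 2 — compute geometric multiplicities via the rank-nullity identity g(λ) = n − rank(A − λI):
  rank(A − (5)·I) = 2, so dim ker(A − (5)·I) = n − 2 = 2

Summary:
  λ = 5: algebraic multiplicity = 4, geometric multiplicity = 2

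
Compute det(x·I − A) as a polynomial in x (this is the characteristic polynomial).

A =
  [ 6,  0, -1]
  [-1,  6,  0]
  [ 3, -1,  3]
x^3 - 15*x^2 + 75*x - 125

Expanding det(x·I − A) (e.g. by cofactor expansion or by noting that A is similar to its Jordan form J, which has the same characteristic polynomial as A) gives
  χ_A(x) = x^3 - 15*x^2 + 75*x - 125
which factors as (x - 5)^3. The eigenvalues (with algebraic multiplicities) are λ = 5 with multiplicity 3.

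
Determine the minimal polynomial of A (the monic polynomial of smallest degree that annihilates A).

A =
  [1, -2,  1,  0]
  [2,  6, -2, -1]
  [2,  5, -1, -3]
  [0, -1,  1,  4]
x^3 - 7*x^2 + 16*x - 12

The characteristic polynomial is χ_A(x) = (x - 3)^2*(x - 2)^2, so the eigenvalues are known. The minimal polynomial is
  m_A(x) = Π_λ (x − λ)^{k_λ}
where k_λ is the size of the *largest* Jordan block for λ (equivalently, the smallest k with (A − λI)^k v = 0 for every generalised eigenvector v of λ).

  λ = 2: largest Jordan block has size 2, contributing (x − 2)^2
  λ = 3: largest Jordan block has size 1, contributing (x − 3)

So m_A(x) = (x - 3)*(x - 2)^2 = x^3 - 7*x^2 + 16*x - 12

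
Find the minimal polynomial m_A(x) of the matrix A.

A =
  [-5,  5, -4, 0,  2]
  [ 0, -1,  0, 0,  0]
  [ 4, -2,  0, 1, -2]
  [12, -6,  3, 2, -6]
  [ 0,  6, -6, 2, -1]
x^2 + 2*x + 1

The characteristic polynomial is χ_A(x) = (x + 1)^5, so the eigenvalues are known. The minimal polynomial is
  m_A(x) = Π_λ (x − λ)^{k_λ}
where k_λ is the size of the *largest* Jordan block for λ (equivalently, the smallest k with (A − λI)^k v = 0 for every generalised eigenvector v of λ).

  λ = -1: largest Jordan block has size 2, contributing (x + 1)^2

So m_A(x) = (x + 1)^2 = x^2 + 2*x + 1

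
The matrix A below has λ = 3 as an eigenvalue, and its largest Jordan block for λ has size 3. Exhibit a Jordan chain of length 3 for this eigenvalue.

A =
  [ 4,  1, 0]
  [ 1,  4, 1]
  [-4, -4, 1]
A Jordan chain for λ = 3 of length 3:
v_1 = (2, -2, 0)ᵀ
v_2 = (1, 1, -4)ᵀ
v_3 = (1, 0, 0)ᵀ

Let N = A − (3)·I. We want v_3 with N^3 v_3 = 0 but N^2 v_3 ≠ 0; then v_{j-1} := N · v_j for j = 3, …, 2.

Pick v_3 = (1, 0, 0)ᵀ.
Then v_2 = N · v_3 = (1, 1, -4)ᵀ.
Then v_1 = N · v_2 = (2, -2, 0)ᵀ.

Sanity check: (A − (3)·I) v_1 = (0, 0, 0)ᵀ = 0. ✓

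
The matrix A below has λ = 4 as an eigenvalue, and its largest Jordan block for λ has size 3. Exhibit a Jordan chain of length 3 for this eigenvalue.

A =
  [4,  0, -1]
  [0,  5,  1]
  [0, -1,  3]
A Jordan chain for λ = 4 of length 3:
v_1 = (1, 0, 0)ᵀ
v_2 = (0, 1, -1)ᵀ
v_3 = (0, 1, 0)ᵀ

Let N = A − (4)·I. We want v_3 with N^3 v_3 = 0 but N^2 v_3 ≠ 0; then v_{j-1} := N · v_j for j = 3, …, 2.

Pick v_3 = (0, 1, 0)ᵀ.
Then v_2 = N · v_3 = (0, 1, -1)ᵀ.
Then v_1 = N · v_2 = (1, 0, 0)ᵀ.

Sanity check: (A − (4)·I) v_1 = (0, 0, 0)ᵀ = 0. ✓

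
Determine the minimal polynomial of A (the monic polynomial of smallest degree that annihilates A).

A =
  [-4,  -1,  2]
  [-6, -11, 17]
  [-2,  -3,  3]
x^3 + 12*x^2 + 48*x + 64

The characteristic polynomial is χ_A(x) = (x + 4)^3, so the eigenvalues are known. The minimal polynomial is
  m_A(x) = Π_λ (x − λ)^{k_λ}
where k_λ is the size of the *largest* Jordan block for λ (equivalently, the smallest k with (A − λI)^k v = 0 for every generalised eigenvector v of λ).

  λ = -4: largest Jordan block has size 3, contributing (x + 4)^3

So m_A(x) = (x + 4)^3 = x^3 + 12*x^2 + 48*x + 64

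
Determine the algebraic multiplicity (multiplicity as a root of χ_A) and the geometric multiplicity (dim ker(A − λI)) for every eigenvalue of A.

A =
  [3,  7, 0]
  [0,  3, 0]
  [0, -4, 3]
λ = 3: alg = 3, geom = 2

Step 1 — factor the characteristic polynomial to read off the algebraic multiplicities:
  χ_A(x) = (x - 3)^3

Step 2 — compute geometric multiplicities via the rank-nullity identity g(λ) = n − rank(A − λI):
  rank(A − (3)·I) = 1, so dim ker(A − (3)·I) = n − 1 = 2

Summary:
  λ = 3: algebraic multiplicity = 3, geometric multiplicity = 2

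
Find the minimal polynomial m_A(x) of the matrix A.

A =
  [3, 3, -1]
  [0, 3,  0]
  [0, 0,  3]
x^2 - 6*x + 9

The characteristic polynomial is χ_A(x) = (x - 3)^3, so the eigenvalues are known. The minimal polynomial is
  m_A(x) = Π_λ (x − λ)^{k_λ}
where k_λ is the size of the *largest* Jordan block for λ (equivalently, the smallest k with (A − λI)^k v = 0 for every generalised eigenvector v of λ).

  λ = 3: largest Jordan block has size 2, contributing (x − 3)^2

So m_A(x) = (x - 3)^2 = x^2 - 6*x + 9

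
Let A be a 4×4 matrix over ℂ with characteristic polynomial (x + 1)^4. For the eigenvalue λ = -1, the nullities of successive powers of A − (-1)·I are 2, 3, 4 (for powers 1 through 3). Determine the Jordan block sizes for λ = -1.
Block sizes for λ = -1: [3, 1]

From the dimensions of kernels of powers, the number of Jordan blocks of size at least j is d_j − d_{j−1} where d_j = dim ker(N^j) (with d_0 = 0). Computing the differences gives [2, 1, 1].
The number of blocks of size exactly k is (#blocks of size ≥ k) − (#blocks of size ≥ k + 1), so the partition is: 1 block(s) of size 1, 1 block(s) of size 3.
In nonincreasing order the block sizes are [3, 1].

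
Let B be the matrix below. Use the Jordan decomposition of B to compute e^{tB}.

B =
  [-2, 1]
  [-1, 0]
e^{tB} =
  [-t*exp(-t) + exp(-t), t*exp(-t)]
  [-t*exp(-t), t*exp(-t) + exp(-t)]

Strategy: write B = P · J · P⁻¹ where J is a Jordan canonical form, so e^{tB} = P · e^{tJ} · P⁻¹, and e^{tJ} can be computed block-by-block.

B has Jordan form
J =
  [-1,  1]
  [ 0, -1]
(up to reordering of blocks).

Per-block formulas:
  For a 2×2 Jordan block J_2(-1): exp(t · J_2(-1)) = e^(-1t)·(I + t·N), where N is the 2×2 nilpotent shift.

After assembling e^{tJ} and conjugating by P, we get:

e^{tB} =
  [-t*exp(-t) + exp(-t), t*exp(-t)]
  [-t*exp(-t), t*exp(-t) + exp(-t)]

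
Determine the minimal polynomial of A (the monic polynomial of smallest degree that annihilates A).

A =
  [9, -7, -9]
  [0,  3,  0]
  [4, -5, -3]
x^3 - 9*x^2 + 27*x - 27

The characteristic polynomial is χ_A(x) = (x - 3)^3, so the eigenvalues are known. The minimal polynomial is
  m_A(x) = Π_λ (x − λ)^{k_λ}
where k_λ is the size of the *largest* Jordan block for λ (equivalently, the smallest k with (A − λI)^k v = 0 for every generalised eigenvector v of λ).

  λ = 3: largest Jordan block has size 3, contributing (x − 3)^3

So m_A(x) = (x - 3)^3 = x^3 - 9*x^2 + 27*x - 27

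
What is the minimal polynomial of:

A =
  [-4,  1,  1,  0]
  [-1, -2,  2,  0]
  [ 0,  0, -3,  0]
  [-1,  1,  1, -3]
x^3 + 9*x^2 + 27*x + 27

The characteristic polynomial is χ_A(x) = (x + 3)^4, so the eigenvalues are known. The minimal polynomial is
  m_A(x) = Π_λ (x − λ)^{k_λ}
where k_λ is the size of the *largest* Jordan block for λ (equivalently, the smallest k with (A − λI)^k v = 0 for every generalised eigenvector v of λ).

  λ = -3: largest Jordan block has size 3, contributing (x + 3)^3

So m_A(x) = (x + 3)^3 = x^3 + 9*x^2 + 27*x + 27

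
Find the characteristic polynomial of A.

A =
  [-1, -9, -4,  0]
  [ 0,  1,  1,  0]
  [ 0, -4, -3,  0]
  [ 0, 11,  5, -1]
x^4 + 4*x^3 + 6*x^2 + 4*x + 1

Expanding det(x·I − A) (e.g. by cofactor expansion or by noting that A is similar to its Jordan form J, which has the same characteristic polynomial as A) gives
  χ_A(x) = x^4 + 4*x^3 + 6*x^2 + 4*x + 1
which factors as (x + 1)^4. The eigenvalues (with algebraic multiplicities) are λ = -1 with multiplicity 4.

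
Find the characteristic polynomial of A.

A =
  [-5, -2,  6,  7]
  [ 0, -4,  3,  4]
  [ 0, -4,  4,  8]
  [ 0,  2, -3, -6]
x^4 + 11*x^3 + 42*x^2 + 68*x + 40

Expanding det(x·I − A) (e.g. by cofactor expansion or by noting that A is similar to its Jordan form J, which has the same characteristic polynomial as A) gives
  χ_A(x) = x^4 + 11*x^3 + 42*x^2 + 68*x + 40
which factors as (x + 2)^3*(x + 5). The eigenvalues (with algebraic multiplicities) are λ = -5 with multiplicity 1, λ = -2 with multiplicity 3.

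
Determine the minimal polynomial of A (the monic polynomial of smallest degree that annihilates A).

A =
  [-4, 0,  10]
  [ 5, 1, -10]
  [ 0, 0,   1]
x^2 + 3*x - 4

The characteristic polynomial is χ_A(x) = (x - 1)^2*(x + 4), so the eigenvalues are known. The minimal polynomial is
  m_A(x) = Π_λ (x − λ)^{k_λ}
where k_λ is the size of the *largest* Jordan block for λ (equivalently, the smallest k with (A − λI)^k v = 0 for every generalised eigenvector v of λ).

  λ = -4: largest Jordan block has size 1, contributing (x + 4)
  λ = 1: largest Jordan block has size 1, contributing (x − 1)

So m_A(x) = (x - 1)*(x + 4) = x^2 + 3*x - 4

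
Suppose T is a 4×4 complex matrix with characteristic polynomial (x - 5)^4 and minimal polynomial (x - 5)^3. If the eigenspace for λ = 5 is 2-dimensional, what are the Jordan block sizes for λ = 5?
Block sizes for λ = 5: [3, 1]

Step 1 — from the characteristic polynomial, algebraic multiplicity of λ = 5 is 4. From dim ker(T − (5)·I) = 2, there are exactly 2 Jordan blocks for λ = 5.
Step 2 — from the minimal polynomial, the factor (x − 5)^3 tells us the largest block for λ = 5 has size 3.
Step 3 — with total size 4, 2 blocks, and largest block 3, the block sizes (in nonincreasing order) are [3, 1].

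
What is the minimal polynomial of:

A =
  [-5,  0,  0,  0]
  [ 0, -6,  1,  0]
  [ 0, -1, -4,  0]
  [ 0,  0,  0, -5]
x^2 + 10*x + 25

The characteristic polynomial is χ_A(x) = (x + 5)^4, so the eigenvalues are known. The minimal polynomial is
  m_A(x) = Π_λ (x − λ)^{k_λ}
where k_λ is the size of the *largest* Jordan block for λ (equivalently, the smallest k with (A − λI)^k v = 0 for every generalised eigenvector v of λ).

  λ = -5: largest Jordan block has size 2, contributing (x + 5)^2

So m_A(x) = (x + 5)^2 = x^2 + 10*x + 25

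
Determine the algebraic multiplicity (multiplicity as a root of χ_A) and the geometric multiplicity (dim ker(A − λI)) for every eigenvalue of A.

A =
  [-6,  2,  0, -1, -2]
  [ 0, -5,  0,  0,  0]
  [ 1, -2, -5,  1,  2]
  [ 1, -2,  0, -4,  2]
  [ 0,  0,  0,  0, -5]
λ = -5: alg = 5, geom = 4

Step 1 — factor the characteristic polynomial to read off the algebraic multiplicities:
  χ_A(x) = (x + 5)^5

Step 2 — compute geometric multiplicities via the rank-nullity identity g(λ) = n − rank(A − λI):
  rank(A − (-5)·I) = 1, so dim ker(A − (-5)·I) = n − 1 = 4

Summary:
  λ = -5: algebraic multiplicity = 5, geometric multiplicity = 4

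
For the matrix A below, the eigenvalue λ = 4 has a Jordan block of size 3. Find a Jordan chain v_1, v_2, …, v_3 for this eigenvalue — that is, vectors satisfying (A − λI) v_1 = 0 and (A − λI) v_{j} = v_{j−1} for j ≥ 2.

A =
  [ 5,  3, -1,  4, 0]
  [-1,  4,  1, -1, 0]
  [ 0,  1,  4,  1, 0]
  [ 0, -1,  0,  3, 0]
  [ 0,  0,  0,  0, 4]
A Jordan chain for λ = 4 of length 3:
v_1 = (-2, -1, -1, 1, 0)ᵀ
v_2 = (1, -1, 0, 0, 0)ᵀ
v_3 = (1, 0, 0, 0, 0)ᵀ

Let N = A − (4)·I. We want v_3 with N^3 v_3 = 0 but N^2 v_3 ≠ 0; then v_{j-1} := N · v_j for j = 3, …, 2.

Pick v_3 = (1, 0, 0, 0, 0)ᵀ.
Then v_2 = N · v_3 = (1, -1, 0, 0, 0)ᵀ.
Then v_1 = N · v_2 = (-2, -1, -1, 1, 0)ᵀ.

Sanity check: (A − (4)·I) v_1 = (0, 0, 0, 0, 0)ᵀ = 0. ✓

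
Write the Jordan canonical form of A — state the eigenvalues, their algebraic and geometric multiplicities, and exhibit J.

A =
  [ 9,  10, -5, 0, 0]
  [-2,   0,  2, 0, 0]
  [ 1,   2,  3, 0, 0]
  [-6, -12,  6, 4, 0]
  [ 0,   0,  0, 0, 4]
J_2(4) ⊕ J_1(4) ⊕ J_1(4) ⊕ J_1(4)

The characteristic polynomial is
  det(x·I − A) = x^5 - 20*x^4 + 160*x^3 - 640*x^2 + 1280*x - 1024 = (x - 4)^5

Eigenvalues and multiplicities (the geometric multiplicity of λ is n − rank(A − λI), which equals the number of Jordan blocks for λ):
  λ = 4: algebraic multiplicity = 5, geometric multiplicity = 4

Determining the block sizes for each eigenvalue:
  λ = 4: 4 blocks summing to 5 forces exactly one block of size 2 and the rest size 1 → block sizes [2, 1, 1, 1]

Assembling the blocks gives a Jordan form
J =
  [4, 1, 0, 0, 0]
  [0, 4, 0, 0, 0]
  [0, 0, 4, 0, 0]
  [0, 0, 0, 4, 0]
  [0, 0, 0, 0, 4]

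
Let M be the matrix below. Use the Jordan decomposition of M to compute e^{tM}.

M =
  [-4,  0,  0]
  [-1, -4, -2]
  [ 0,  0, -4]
e^{tM} =
  [exp(-4*t), 0, 0]
  [-t*exp(-4*t), exp(-4*t), -2*t*exp(-4*t)]
  [0, 0, exp(-4*t)]

Strategy: write M = P · J · P⁻¹ where J is a Jordan canonical form, so e^{tM} = P · e^{tJ} · P⁻¹, and e^{tJ} can be computed block-by-block.

M has Jordan form
J =
  [-4,  1,  0]
  [ 0, -4,  0]
  [ 0,  0, -4]
(up to reordering of blocks).

Per-block formulas:
  For a 2×2 Jordan block J_2(-4): exp(t · J_2(-4)) = e^(-4t)·(I + t·N), where N is the 2×2 nilpotent shift.
  For a 1×1 block at λ = -4: exp(t · [-4]) = [e^(-4t)].

After assembling e^{tJ} and conjugating by P, we get:

e^{tM} =
  [exp(-4*t), 0, 0]
  [-t*exp(-4*t), exp(-4*t), -2*t*exp(-4*t)]
  [0, 0, exp(-4*t)]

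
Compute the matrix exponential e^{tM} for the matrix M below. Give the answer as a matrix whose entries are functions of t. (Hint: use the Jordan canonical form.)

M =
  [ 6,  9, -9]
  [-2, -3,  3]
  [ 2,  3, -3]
e^{tM} =
  [6*t + 1, 9*t, -9*t]
  [-2*t, 1 - 3*t, 3*t]
  [2*t, 3*t, 1 - 3*t]

Strategy: write M = P · J · P⁻¹ where J is a Jordan canonical form, so e^{tM} = P · e^{tJ} · P⁻¹, and e^{tJ} can be computed block-by-block.

M has Jordan form
J =
  [0, 1, 0]
  [0, 0, 0]
  [0, 0, 0]
(up to reordering of blocks).

Per-block formulas:
  For a 1×1 block at λ = 0: exp(t · [0]) = [e^(0t)].
  For a 2×2 Jordan block J_2(0): exp(t · J_2(0)) = e^(0t)·(I + t·N), where N is the 2×2 nilpotent shift.

After assembling e^{tJ} and conjugating by P, we get:

e^{tM} =
  [6*t + 1, 9*t, -9*t]
  [-2*t, 1 - 3*t, 3*t]
  [2*t, 3*t, 1 - 3*t]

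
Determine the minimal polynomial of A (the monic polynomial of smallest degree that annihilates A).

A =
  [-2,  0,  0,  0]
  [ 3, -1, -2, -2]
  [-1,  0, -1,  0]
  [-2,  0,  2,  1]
x^3 + 2*x^2 - x - 2

The characteristic polynomial is χ_A(x) = (x - 1)*(x + 1)^2*(x + 2), so the eigenvalues are known. The minimal polynomial is
  m_A(x) = Π_λ (x − λ)^{k_λ}
where k_λ is the size of the *largest* Jordan block for λ (equivalently, the smallest k with (A − λI)^k v = 0 for every generalised eigenvector v of λ).

  λ = -2: largest Jordan block has size 1, contributing (x + 2)
  λ = -1: largest Jordan block has size 1, contributing (x + 1)
  λ = 1: largest Jordan block has size 1, contributing (x − 1)

So m_A(x) = (x - 1)*(x + 1)*(x + 2) = x^3 + 2*x^2 - x - 2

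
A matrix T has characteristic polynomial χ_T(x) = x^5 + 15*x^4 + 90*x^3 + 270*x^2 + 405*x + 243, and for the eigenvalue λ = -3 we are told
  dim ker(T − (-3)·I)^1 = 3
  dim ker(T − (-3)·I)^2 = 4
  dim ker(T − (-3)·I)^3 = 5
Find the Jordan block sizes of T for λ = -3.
Block sizes for λ = -3: [3, 1, 1]

From the dimensions of kernels of powers, the number of Jordan blocks of size at least j is d_j − d_{j−1} where d_j = dim ker(N^j) (with d_0 = 0). Computing the differences gives [3, 1, 1].
The number of blocks of size exactly k is (#blocks of size ≥ k) − (#blocks of size ≥ k + 1), so the partition is: 2 block(s) of size 1, 1 block(s) of size 3.
In nonincreasing order the block sizes are [3, 1, 1].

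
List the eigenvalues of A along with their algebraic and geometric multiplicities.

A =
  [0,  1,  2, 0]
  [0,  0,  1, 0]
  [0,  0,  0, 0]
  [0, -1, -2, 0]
λ = 0: alg = 4, geom = 2

Step 1 — factor the characteristic polynomial to read off the algebraic multiplicities:
  χ_A(x) = x^4

Step 2 — compute geometric multiplicities via the rank-nullity identity g(λ) = n − rank(A − λI):
  rank(A − (0)·I) = 2, so dim ker(A − (0)·I) = n − 2 = 2

Summary:
  λ = 0: algebraic multiplicity = 4, geometric multiplicity = 2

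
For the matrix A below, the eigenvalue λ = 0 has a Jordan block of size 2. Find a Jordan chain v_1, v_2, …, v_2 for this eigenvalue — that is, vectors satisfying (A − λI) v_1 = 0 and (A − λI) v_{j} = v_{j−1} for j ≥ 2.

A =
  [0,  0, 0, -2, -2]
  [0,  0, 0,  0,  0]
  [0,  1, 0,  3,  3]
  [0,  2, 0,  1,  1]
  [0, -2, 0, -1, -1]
A Jordan chain for λ = 0 of length 2:
v_1 = (0, 0, 1, 2, -2)ᵀ
v_2 = (0, 1, 0, 0, 0)ᵀ

Let N = A − (0)·I. We want v_2 with N^2 v_2 = 0 but N^1 v_2 ≠ 0; then v_{j-1} := N · v_j for j = 2, …, 2.

Pick v_2 = (0, 1, 0, 0, 0)ᵀ.
Then v_1 = N · v_2 = (0, 0, 1, 2, -2)ᵀ.

Sanity check: (A − (0)·I) v_1 = (0, 0, 0, 0, 0)ᵀ = 0. ✓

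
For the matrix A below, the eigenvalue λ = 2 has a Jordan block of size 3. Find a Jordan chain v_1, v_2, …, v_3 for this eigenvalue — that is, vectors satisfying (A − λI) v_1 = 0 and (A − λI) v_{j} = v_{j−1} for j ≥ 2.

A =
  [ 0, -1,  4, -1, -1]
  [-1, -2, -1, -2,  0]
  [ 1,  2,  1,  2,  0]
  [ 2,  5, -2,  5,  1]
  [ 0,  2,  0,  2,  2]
A Jordan chain for λ = 2 of length 3:
v_1 = (-2, 2, -2, -2, -4)ᵀ
v_2 = (1, 1, -1, -3, -2)ᵀ
v_3 = (2, -1, 1, 0, 0)ᵀ

Let N = A − (2)·I. We want v_3 with N^3 v_3 = 0 but N^2 v_3 ≠ 0; then v_{j-1} := N · v_j for j = 3, …, 2.

Pick v_3 = (2, -1, 1, 0, 0)ᵀ.
Then v_2 = N · v_3 = (1, 1, -1, -3, -2)ᵀ.
Then v_1 = N · v_2 = (-2, 2, -2, -2, -4)ᵀ.

Sanity check: (A − (2)·I) v_1 = (0, 0, 0, 0, 0)ᵀ = 0. ✓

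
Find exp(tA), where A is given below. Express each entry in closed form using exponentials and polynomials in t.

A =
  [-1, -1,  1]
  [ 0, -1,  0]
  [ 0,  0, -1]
e^{tA} =
  [exp(-t), -t*exp(-t), t*exp(-t)]
  [0, exp(-t), 0]
  [0, 0, exp(-t)]

Strategy: write A = P · J · P⁻¹ where J is a Jordan canonical form, so e^{tA} = P · e^{tJ} · P⁻¹, and e^{tJ} can be computed block-by-block.

A has Jordan form
J =
  [-1,  1,  0]
  [ 0, -1,  0]
  [ 0,  0, -1]
(up to reordering of blocks).

Per-block formulas:
  For a 2×2 Jordan block J_2(-1): exp(t · J_2(-1)) = e^(-1t)·(I + t·N), where N is the 2×2 nilpotent shift.
  For a 1×1 block at λ = -1: exp(t · [-1]) = [e^(-1t)].

After assembling e^{tJ} and conjugating by P, we get:

e^{tA} =
  [exp(-t), -t*exp(-t), t*exp(-t)]
  [0, exp(-t), 0]
  [0, 0, exp(-t)]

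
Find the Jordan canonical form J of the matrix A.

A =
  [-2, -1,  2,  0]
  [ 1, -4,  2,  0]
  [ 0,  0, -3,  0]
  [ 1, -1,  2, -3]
J_2(-3) ⊕ J_1(-3) ⊕ J_1(-3)

The characteristic polynomial is
  det(x·I − A) = x^4 + 12*x^3 + 54*x^2 + 108*x + 81 = (x + 3)^4

Eigenvalues and multiplicities (the geometric multiplicity of λ is n − rank(A − λI), which equals the number of Jordan blocks for λ):
  λ = -3: algebraic multiplicity = 4, geometric multiplicity = 3

Determining the block sizes for each eigenvalue:
  λ = -3: 3 blocks summing to 4 forces exactly one block of size 2 and the rest size 1 → block sizes [2, 1, 1]

Assembling the blocks gives a Jordan form
J =
  [-3,  1,  0,  0]
  [ 0, -3,  0,  0]
  [ 0,  0, -3,  0]
  [ 0,  0,  0, -3]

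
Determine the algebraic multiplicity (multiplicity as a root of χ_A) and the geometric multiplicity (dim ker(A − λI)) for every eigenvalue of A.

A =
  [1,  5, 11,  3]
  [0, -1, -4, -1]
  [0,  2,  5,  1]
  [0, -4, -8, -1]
λ = 1: alg = 4, geom = 2

Step 1 — factor the characteristic polynomial to read off the algebraic multiplicities:
  χ_A(x) = (x - 1)^4

Step 2 — compute geometric multiplicities via the rank-nullity identity g(λ) = n − rank(A − λI):
  rank(A − (1)·I) = 2, so dim ker(A − (1)·I) = n − 2 = 2

Summary:
  λ = 1: algebraic multiplicity = 4, geometric multiplicity = 2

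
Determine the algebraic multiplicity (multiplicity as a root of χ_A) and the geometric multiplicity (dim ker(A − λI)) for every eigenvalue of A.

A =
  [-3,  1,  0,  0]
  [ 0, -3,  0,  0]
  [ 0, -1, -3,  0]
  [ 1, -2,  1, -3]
λ = -3: alg = 4, geom = 2

Step 1 — factor the characteristic polynomial to read off the algebraic multiplicities:
  χ_A(x) = (x + 3)^4

Step 2 — compute geometric multiplicities via the rank-nullity identity g(λ) = n − rank(A − λI):
  rank(A − (-3)·I) = 2, so dim ker(A − (-3)·I) = n − 2 = 2

Summary:
  λ = -3: algebraic multiplicity = 4, geometric multiplicity = 2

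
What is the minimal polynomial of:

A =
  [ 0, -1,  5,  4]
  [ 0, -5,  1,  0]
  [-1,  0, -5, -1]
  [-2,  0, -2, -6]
x^3 + 12*x^2 + 48*x + 64

The characteristic polynomial is χ_A(x) = (x + 4)^4, so the eigenvalues are known. The minimal polynomial is
  m_A(x) = Π_λ (x − λ)^{k_λ}
where k_λ is the size of the *largest* Jordan block for λ (equivalently, the smallest k with (A − λI)^k v = 0 for every generalised eigenvector v of λ).

  λ = -4: largest Jordan block has size 3, contributing (x + 4)^3

So m_A(x) = (x + 4)^3 = x^3 + 12*x^2 + 48*x + 64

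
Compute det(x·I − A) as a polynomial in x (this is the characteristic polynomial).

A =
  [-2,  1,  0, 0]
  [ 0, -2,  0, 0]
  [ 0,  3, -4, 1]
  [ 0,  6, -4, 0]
x^4 + 8*x^3 + 24*x^2 + 32*x + 16

Expanding det(x·I − A) (e.g. by cofactor expansion or by noting that A is similar to its Jordan form J, which has the same characteristic polynomial as A) gives
  χ_A(x) = x^4 + 8*x^3 + 24*x^2 + 32*x + 16
which factors as (x + 2)^4. The eigenvalues (with algebraic multiplicities) are λ = -2 with multiplicity 4.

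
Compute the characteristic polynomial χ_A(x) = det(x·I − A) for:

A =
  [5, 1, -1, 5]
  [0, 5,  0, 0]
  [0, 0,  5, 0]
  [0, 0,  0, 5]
x^4 - 20*x^3 + 150*x^2 - 500*x + 625

Expanding det(x·I − A) (e.g. by cofactor expansion or by noting that A is similar to its Jordan form J, which has the same characteristic polynomial as A) gives
  χ_A(x) = x^4 - 20*x^3 + 150*x^2 - 500*x + 625
which factors as (x - 5)^4. The eigenvalues (with algebraic multiplicities) are λ = 5 with multiplicity 4.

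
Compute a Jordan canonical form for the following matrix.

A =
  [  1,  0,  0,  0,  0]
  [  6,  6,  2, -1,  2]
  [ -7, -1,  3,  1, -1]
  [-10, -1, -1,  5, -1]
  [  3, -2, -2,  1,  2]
J_1(1) ⊕ J_3(4) ⊕ J_1(4)

The characteristic polynomial is
  det(x·I − A) = x^5 - 17*x^4 + 112*x^3 - 352*x^2 + 512*x - 256 = (x - 4)^4*(x - 1)

Eigenvalues and multiplicities (the geometric multiplicity of λ is n − rank(A − λI), which equals the number of Jordan blocks for λ):
  λ = 1: algebraic multiplicity = 1, geometric multiplicity = 1
  λ = 4: algebraic multiplicity = 4, geometric multiplicity = 2

Determining the block sizes for each eigenvalue:
  λ = 1: one block (gm = 1), so the single block has size am = 1 → block sizes [1]
  λ = 4: with am = 4 and gm = 2, the partition is not yet determined (e.g. several partitions of 4 into 2 parts exist). Let N = A − (4)·I. Computing rank(N^1) = 3, rank(N^2) = 2, rank(N^3) = 1; the number of blocks of size ≥ j is rank(N^{j−1}) − rank(N^j), giving [2, 1, 1]. So we have 1 block(s) of size 3, 1 block(s) of size 1 → block sizes [3, 1]

Assembling the blocks gives a Jordan form
J =
  [1, 0, 0, 0, 0]
  [0, 4, 1, 0, 0]
  [0, 0, 4, 1, 0]
  [0, 0, 0, 4, 0]
  [0, 0, 0, 0, 4]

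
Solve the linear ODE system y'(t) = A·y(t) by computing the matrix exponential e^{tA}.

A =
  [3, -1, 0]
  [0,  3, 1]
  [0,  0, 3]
e^{tA} =
  [exp(3*t), -t*exp(3*t), -t^2*exp(3*t)/2]
  [0, exp(3*t), t*exp(3*t)]
  [0, 0, exp(3*t)]

Strategy: write A = P · J · P⁻¹ where J is a Jordan canonical form, so e^{tA} = P · e^{tJ} · P⁻¹, and e^{tJ} can be computed block-by-block.

A has Jordan form
J =
  [3, 1, 0]
  [0, 3, 1]
  [0, 0, 3]
(up to reordering of blocks).

Per-block formulas:
  For a 3×3 Jordan block J_3(3): exp(t · J_3(3)) = e^(3t)·(I + t·N + (t^2/2)·N^2), where N is the 3×3 nilpotent shift.

After assembling e^{tJ} and conjugating by P, we get:

e^{tA} =
  [exp(3*t), -t*exp(3*t), -t^2*exp(3*t)/2]
  [0, exp(3*t), t*exp(3*t)]
  [0, 0, exp(3*t)]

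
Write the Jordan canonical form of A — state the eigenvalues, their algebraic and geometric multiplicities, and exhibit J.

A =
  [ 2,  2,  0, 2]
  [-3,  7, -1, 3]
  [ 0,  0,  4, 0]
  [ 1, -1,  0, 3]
J_3(4) ⊕ J_1(4)

The characteristic polynomial is
  det(x·I − A) = x^4 - 16*x^3 + 96*x^2 - 256*x + 256 = (x - 4)^4

Eigenvalues and multiplicities (the geometric multiplicity of λ is n − rank(A − λI), which equals the number of Jordan blocks for λ):
  λ = 4: algebraic multiplicity = 4, geometric multiplicity = 2

Determining the block sizes for each eigenvalue:
  λ = 4: with am = 4 and gm = 2, the partition is not yet determined (e.g. several partitions of 4 into 2 parts exist). Let N = A − (4)·I. Computing rank(N^1) = 2, rank(N^2) = 1, rank(N^3) = 0; the number of blocks of size ≥ j is rank(N^{j−1}) − rank(N^j), giving [2, 1, 1]. So we have 1 block(s) of size 3, 1 block(s) of size 1 → block sizes [3, 1]

Assembling the blocks gives a Jordan form
J =
  [4, 1, 0, 0]
  [0, 4, 1, 0]
  [0, 0, 4, 0]
  [0, 0, 0, 4]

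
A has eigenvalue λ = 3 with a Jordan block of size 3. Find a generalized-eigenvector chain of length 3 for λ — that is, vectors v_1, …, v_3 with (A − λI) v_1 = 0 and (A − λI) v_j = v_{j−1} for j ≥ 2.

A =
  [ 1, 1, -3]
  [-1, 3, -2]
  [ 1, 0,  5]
A Jordan chain for λ = 3 of length 3:
v_1 = (-2, -1, 1)ᵀ
v_2 = (1, 0, 0)ᵀ
v_3 = (0, 1, 0)ᵀ

Let N = A − (3)·I. We want v_3 with N^3 v_3 = 0 but N^2 v_3 ≠ 0; then v_{j-1} := N · v_j for j = 3, …, 2.

Pick v_3 = (0, 1, 0)ᵀ.
Then v_2 = N · v_3 = (1, 0, 0)ᵀ.
Then v_1 = N · v_2 = (-2, -1, 1)ᵀ.

Sanity check: (A − (3)·I) v_1 = (0, 0, 0)ᵀ = 0. ✓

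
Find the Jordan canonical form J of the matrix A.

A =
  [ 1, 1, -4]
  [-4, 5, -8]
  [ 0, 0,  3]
J_2(3) ⊕ J_1(3)

The characteristic polynomial is
  det(x·I − A) = x^3 - 9*x^2 + 27*x - 27 = (x - 3)^3

Eigenvalues and multiplicities (the geometric multiplicity of λ is n − rank(A − λI), which equals the number of Jordan blocks for λ):
  λ = 3: algebraic multiplicity = 3, geometric multiplicity = 2

Determining the block sizes for each eigenvalue:
  λ = 3: 2 blocks summing to 3 forces exactly one block of size 2 and the rest size 1 → block sizes [2, 1]

Assembling the blocks gives a Jordan form
J =
  [3, 1, 0]
  [0, 3, 0]
  [0, 0, 3]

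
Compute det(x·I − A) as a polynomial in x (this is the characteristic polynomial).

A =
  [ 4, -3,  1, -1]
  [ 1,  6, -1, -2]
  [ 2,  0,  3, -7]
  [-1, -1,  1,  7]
x^4 - 20*x^3 + 150*x^2 - 500*x + 625

Expanding det(x·I − A) (e.g. by cofactor expansion or by noting that A is similar to its Jordan form J, which has the same characteristic polynomial as A) gives
  χ_A(x) = x^4 - 20*x^3 + 150*x^2 - 500*x + 625
which factors as (x - 5)^4. The eigenvalues (with algebraic multiplicities) are λ = 5 with multiplicity 4.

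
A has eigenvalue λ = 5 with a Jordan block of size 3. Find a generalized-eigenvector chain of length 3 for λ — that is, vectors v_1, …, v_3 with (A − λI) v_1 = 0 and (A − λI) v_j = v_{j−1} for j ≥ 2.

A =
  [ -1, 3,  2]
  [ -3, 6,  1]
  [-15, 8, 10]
A Jordan chain for λ = 5 of length 3:
v_1 = (-3, 0, -9)ᵀ
v_2 = (-6, -3, -15)ᵀ
v_3 = (1, 0, 0)ᵀ

Let N = A − (5)·I. We want v_3 with N^3 v_3 = 0 but N^2 v_3 ≠ 0; then v_{j-1} := N · v_j for j = 3, …, 2.

Pick v_3 = (1, 0, 0)ᵀ.
Then v_2 = N · v_3 = (-6, -3, -15)ᵀ.
Then v_1 = N · v_2 = (-3, 0, -9)ᵀ.

Sanity check: (A − (5)·I) v_1 = (0, 0, 0)ᵀ = 0. ✓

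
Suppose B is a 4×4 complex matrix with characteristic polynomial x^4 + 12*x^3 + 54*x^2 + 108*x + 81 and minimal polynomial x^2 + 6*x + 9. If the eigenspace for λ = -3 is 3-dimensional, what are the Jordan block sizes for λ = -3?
Block sizes for λ = -3: [2, 1, 1]

Step 1 — from the characteristic polynomial, algebraic multiplicity of λ = -3 is 4. From dim ker(B − (-3)·I) = 3, there are exactly 3 Jordan blocks for λ = -3.
Step 2 — from the minimal polynomial, the factor (x + 3)^2 tells us the largest block for λ = -3 has size 2.
Step 3 — with total size 4, 3 blocks, and largest block 2, the block sizes (in nonincreasing order) are [2, 1, 1].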